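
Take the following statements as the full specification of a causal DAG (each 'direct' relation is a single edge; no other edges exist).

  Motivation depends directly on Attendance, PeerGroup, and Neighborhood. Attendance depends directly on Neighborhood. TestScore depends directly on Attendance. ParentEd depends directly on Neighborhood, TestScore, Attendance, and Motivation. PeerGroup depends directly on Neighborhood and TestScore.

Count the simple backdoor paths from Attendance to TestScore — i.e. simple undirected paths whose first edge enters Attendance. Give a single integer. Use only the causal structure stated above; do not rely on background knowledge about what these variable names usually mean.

6

A backdoor path from Attendance to TestScore is any simple undirected path whose first edge points into Attendance (i.e. leaves Attendance via a parent).
Parents of Attendance: {Neighborhood}.
Enumerating:
  P1: Attendance <- Neighborhood -> PeerGroup <- TestScore
  P2: Attendance <- Neighborhood -> PeerGroup -> Motivation -> ParentEd <- TestScore
  P3: Attendance <- Neighborhood -> Motivation <- PeerGroup <- TestScore
  P4: Attendance <- Neighborhood -> Motivation -> ParentEd <- TestScore
  P5: Attendance <- Neighborhood -> ParentEd <- TestScore
  P6: Attendance <- Neighborhood -> ParentEd <- Motivation <- PeerGroup <- TestScore
That exhausts the simple backdoor paths. Count: 6.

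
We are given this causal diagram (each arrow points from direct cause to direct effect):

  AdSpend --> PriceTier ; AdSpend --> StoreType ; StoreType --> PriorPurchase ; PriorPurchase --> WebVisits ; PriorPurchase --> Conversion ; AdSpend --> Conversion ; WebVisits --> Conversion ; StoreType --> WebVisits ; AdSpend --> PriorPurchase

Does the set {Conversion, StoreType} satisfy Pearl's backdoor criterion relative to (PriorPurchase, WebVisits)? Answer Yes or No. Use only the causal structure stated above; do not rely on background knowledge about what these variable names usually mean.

Backdoor paths from PriorPurchase to WebVisits (paths whose first edge points into PriorPurchase):
  P1: PriorPurchase <- AdSpend -> StoreType -> WebVisits
  P2: PriorPurchase <- AdSpend -> Conversion <- WebVisits
  P3: PriorPurchase <- StoreType <- AdSpend -> Conversion <- WebVisits
  P4: PriorPurchase <- StoreType -> WebVisits
Condition 1 (no descendant of PriorPurchase in the set): FAILS — Conversion is a descendant of PriorPurchase.
Condition 2 (every backdoor path blocked by {Conversion, StoreType}):
  P1: blocked at chain node StoreType ∈ conditioning set.
  P2: open — collider(s) Conversion are conditioned on (or have a conditioned descendant) and no non-collider on the path is in the set.
  P3: blocked at chain node StoreType ∈ conditioning set.
  P4: blocked at fork node StoreType ∈ conditioning set.
{Conversion, StoreType} does not satisfy the backdoor criterion.

No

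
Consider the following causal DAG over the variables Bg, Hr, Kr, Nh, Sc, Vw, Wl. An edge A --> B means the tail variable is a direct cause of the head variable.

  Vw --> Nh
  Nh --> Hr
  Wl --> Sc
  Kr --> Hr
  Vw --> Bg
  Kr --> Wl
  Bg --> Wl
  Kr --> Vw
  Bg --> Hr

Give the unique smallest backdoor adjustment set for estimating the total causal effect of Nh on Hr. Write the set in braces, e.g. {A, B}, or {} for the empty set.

{Vw}

Variables eligible for adjustment (non-descendants of Nh, excluding Nh and Hr): {Bg, Kr, Sc, Vw, Wl}.
Backdoor paths from Nh to Hr:
  P1: Nh <- Vw <- Kr -> Wl <- Bg -> Hr
  P2: Nh <- Vw <- Kr -> Hr
  P3: Nh <- Vw -> Bg -> Wl <- Kr -> Hr
  P4: Nh <- Vw -> Bg -> Hr
The empty set is not sufficient: P2 (Nh <- Vw <- Kr -> Hr) has no collider blocking it and no conditioned non-collider, so it is open.
Try {Vw}:
  P1: blocked at chain node Vw ∈ conditioning set.
  P2: blocked at chain node Vw ∈ conditioning set.
  P3: blocked at fork node Vw ∈ conditioning set.
  P4: blocked at fork node Vw ∈ conditioning set.
{Vw} contains no descendant of Nh and blocks every backdoor path.
No other singleton works — e.g. {Kr} leaves P4 open — so {Vw} is the unique smallest valid adjustment set.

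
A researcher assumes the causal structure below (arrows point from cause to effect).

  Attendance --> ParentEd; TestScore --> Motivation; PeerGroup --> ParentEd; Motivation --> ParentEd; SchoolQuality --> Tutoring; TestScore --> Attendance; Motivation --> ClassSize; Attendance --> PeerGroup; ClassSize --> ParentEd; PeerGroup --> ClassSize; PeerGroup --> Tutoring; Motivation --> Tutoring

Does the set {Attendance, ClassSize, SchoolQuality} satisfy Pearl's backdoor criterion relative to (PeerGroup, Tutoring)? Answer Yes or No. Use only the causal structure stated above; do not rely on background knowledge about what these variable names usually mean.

Backdoor paths from PeerGroup to Tutoring (paths whose first edge points into PeerGroup):
  P1: PeerGroup <- Attendance <- TestScore -> Motivation -> Tutoring
  P2: PeerGroup <- Attendance -> ParentEd <- Motivation -> Tutoring
  P3: PeerGroup <- Attendance -> ParentEd <- ClassSize <- Motivation -> Tutoring
Condition 1 (no descendant of PeerGroup in the set): FAILS — ClassSize is a descendant of PeerGroup.
Condition 2 (every backdoor path blocked by {Attendance, ClassSize, SchoolQuality}):
  P1: blocked at chain node Attendance ∈ conditioning set.
  P2: blocked at fork node Attendance ∈ conditioning set.
  P3: blocked at fork node Attendance ∈ conditioning set.
{Attendance, ClassSize, SchoolQuality} does not satisfy the backdoor criterion.

No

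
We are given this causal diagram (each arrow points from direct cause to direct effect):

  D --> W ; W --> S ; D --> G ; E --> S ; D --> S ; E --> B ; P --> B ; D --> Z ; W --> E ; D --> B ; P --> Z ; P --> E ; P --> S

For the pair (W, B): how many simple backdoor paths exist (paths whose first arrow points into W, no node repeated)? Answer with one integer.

A backdoor path from W to B is any simple undirected path whose first edge points into W (i.e. leaves W via a parent).
Parents of W: {D}.
Enumerating:
  P1: W <- D -> Z <- P -> E -> B
  P2: W <- D -> Z <- P -> B
  P3: W <- D -> Z <- P -> S <- E -> B
  P4: W <- D -> B
  P5: W <- D -> S <- P -> E -> B
  P6: W <- D -> S <- P -> B
  P7: W <- D -> S <- E <- P -> B
  P8: W <- D -> S <- E -> B
That exhausts the simple backdoor paths. Count: 8.

8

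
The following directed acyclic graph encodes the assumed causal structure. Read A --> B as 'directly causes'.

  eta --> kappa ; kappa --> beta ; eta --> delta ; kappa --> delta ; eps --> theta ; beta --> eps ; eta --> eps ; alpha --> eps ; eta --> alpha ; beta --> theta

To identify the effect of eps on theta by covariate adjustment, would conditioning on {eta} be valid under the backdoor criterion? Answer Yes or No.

Backdoor paths from eps to theta (paths whose first edge points into eps):
  P1: eps <- eta -> kappa -> beta -> theta
  P2: eps <- eta -> delta <- kappa -> beta -> theta
  P3: eps <- alpha <- eta -> kappa -> beta -> theta
  P4: eps <- alpha <- eta -> delta <- kappa -> beta -> theta
  P5: eps <- beta -> theta
Condition 1 (no descendant of eps in the set): holds — descendants of eps are {theta}; none are in {eta}.
Condition 2 (every backdoor path blocked by {eta}):
  P1: blocked at fork node eta ∈ conditioning set.
  P2: blocked at fork node eta ∈ conditioning set.
  P3: blocked at fork node eta ∈ conditioning set.
  P4: blocked at fork node eta ∈ conditioning set.
  P5: open — no interior node is in the conditioning set.
{eta} does not satisfy the backdoor criterion.

No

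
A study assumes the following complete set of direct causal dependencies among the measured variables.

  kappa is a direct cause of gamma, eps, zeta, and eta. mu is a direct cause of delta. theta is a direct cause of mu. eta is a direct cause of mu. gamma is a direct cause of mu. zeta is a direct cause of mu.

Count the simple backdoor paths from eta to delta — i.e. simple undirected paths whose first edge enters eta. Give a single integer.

A backdoor path from eta to delta is any simple undirected path whose first edge points into eta (i.e. leaves eta via a parent).
Parents of eta: {kappa}.
Enumerating:
  P1: eta <- kappa -> zeta -> mu -> delta
  P2: eta <- kappa -> gamma -> mu -> delta
That exhausts the simple backdoor paths. Count: 2.

2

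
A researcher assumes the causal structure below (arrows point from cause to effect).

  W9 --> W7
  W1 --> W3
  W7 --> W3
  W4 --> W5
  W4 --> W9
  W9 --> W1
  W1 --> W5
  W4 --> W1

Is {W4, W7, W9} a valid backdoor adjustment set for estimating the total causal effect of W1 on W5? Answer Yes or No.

Backdoor paths from W1 to W5 (paths whose first edge points into W1):
  P1: W1 <- W4 -> W5
  P2: W1 <- W9 <- W4 -> W5
Condition 1 (no descendant of W1 in the set): holds — descendants of W1 are {W3, W5}; none are in {W4, W7, W9}.
Condition 2 (every backdoor path blocked by {W4, W7, W9}):
  P1: blocked at fork node W4 ∈ conditioning set.
  P2: blocked at chain node W9 ∈ conditioning set.
{W4, W7, W9} satisfies the backdoor criterion.

Yes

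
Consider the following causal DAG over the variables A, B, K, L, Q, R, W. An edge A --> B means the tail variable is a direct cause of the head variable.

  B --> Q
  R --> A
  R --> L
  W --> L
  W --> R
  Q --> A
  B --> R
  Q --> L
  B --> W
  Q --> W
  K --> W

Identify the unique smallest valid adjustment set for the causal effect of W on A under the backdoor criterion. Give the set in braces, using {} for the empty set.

{B, Q}

Variables eligible for adjustment (non-descendants of W, excluding W and A): {B, K, Q}.
Backdoor paths from W to A:
  P1: W <- B -> Q -> A
  P2: W <- B -> Q -> L <- R -> A
  P3: W <- B -> R -> A
  P4: W <- B -> R -> L <- Q -> A
  P5: W <- Q <- B -> R -> A
  P6: W <- Q -> A
  P7: W <- Q -> L <- R -> A
The empty set is not sufficient: P1 (W <- B -> Q -> A) has no collider blocking it and no conditioned non-collider, so it is open.
Try {B, Q}:
  P1: blocked at fork node B ∈ conditioning set.
  P2: blocked at fork node B ∈ conditioning set.
  P3: blocked at fork node B ∈ conditioning set.
  P4: blocked at fork node B ∈ conditioning set.
  P5: blocked at chain node Q ∈ conditioning set.
  P6: blocked at fork node Q ∈ conditioning set.
  P7: blocked at fork node Q ∈ conditioning set.
{B, Q} contains no descendant of W and blocks every backdoor path.
Every element of {B, Q} is needed (dropping B leaves P3 open; dropping Q leaves P6 open), so no proper subset is valid.
Among all size-2 subsets of the eligible variables, only {B, Q} blocks every backdoor path, so it is the unique smallest valid adjustment set.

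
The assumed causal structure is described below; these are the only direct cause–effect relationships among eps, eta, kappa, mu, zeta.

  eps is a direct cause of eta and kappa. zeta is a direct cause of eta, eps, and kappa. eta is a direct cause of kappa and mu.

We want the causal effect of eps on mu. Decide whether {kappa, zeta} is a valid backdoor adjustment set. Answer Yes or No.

Backdoor paths from eps to mu (paths whose first edge points into eps):
  P1: eps <- zeta -> eta -> mu
  P2: eps <- zeta -> kappa <- eta -> mu
Condition 1 (no descendant of eps in the set): FAILS — kappa is a descendant of eps.
Condition 2 (every backdoor path blocked by {kappa, zeta}):
  P1: blocked at fork node zeta ∈ conditioning set.
  P2: blocked at fork node zeta ∈ conditioning set.
{kappa, zeta} does not satisfy the backdoor criterion.

No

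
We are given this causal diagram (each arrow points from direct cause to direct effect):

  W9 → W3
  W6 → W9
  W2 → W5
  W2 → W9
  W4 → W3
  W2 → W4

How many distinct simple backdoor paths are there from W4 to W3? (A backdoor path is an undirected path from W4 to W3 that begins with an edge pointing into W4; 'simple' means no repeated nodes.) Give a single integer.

1

A backdoor path from W4 to W3 is any simple undirected path whose first edge points into W4 (i.e. leaves W4 via a parent).
Parents of W4: {W2}.
Enumerating:
  P1: W4 <- W2 -> W9 -> W3
That exhausts the simple backdoor paths. Count: 1.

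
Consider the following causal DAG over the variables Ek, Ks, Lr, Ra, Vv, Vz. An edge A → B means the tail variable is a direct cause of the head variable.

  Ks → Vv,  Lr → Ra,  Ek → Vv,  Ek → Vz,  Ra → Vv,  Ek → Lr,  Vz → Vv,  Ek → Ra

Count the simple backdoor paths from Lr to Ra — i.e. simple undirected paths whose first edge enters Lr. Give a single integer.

3

A backdoor path from Lr to Ra is any simple undirected path whose first edge points into Lr (i.e. leaves Lr via a parent).
Parents of Lr: {Ek}.
Enumerating:
  P1: Lr <- Ek -> Vz -> Vv <- Ra
  P2: Lr <- Ek -> Ra
  P3: Lr <- Ek -> Vv <- Ra
That exhausts the simple backdoor paths. Count: 3.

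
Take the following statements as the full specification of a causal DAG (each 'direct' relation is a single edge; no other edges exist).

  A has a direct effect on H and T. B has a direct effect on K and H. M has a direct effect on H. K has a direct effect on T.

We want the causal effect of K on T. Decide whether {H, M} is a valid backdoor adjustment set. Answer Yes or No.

No

Backdoor paths from K to T (paths whose first edge points into K):
  P1: K <- B -> H <- A -> T
Condition 1 (no descendant of K in the set): holds — descendants of K are {T}; none are in {H, M}.
Condition 2 (every backdoor path blocked by {H, M}):
  P1: open — collider(s) H are conditioned on (or have a conditioned descendant) and no non-collider on the path is in the set.
{H, M} does not satisfy the backdoor criterion.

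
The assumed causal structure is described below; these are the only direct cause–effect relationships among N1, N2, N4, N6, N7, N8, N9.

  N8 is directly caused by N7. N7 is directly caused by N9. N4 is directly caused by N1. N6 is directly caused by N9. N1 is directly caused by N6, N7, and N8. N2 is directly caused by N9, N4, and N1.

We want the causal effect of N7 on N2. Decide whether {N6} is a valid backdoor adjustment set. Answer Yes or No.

No

Backdoor paths from N7 to N2 (paths whose first edge points into N7):
  P1: N7 <- N9 -> N6 -> N1 -> N4 -> N2
  P2: N7 <- N9 -> N6 -> N1 -> N2
  P3: N7 <- N9 -> N2
Condition 1 (no descendant of N7 in the set): holds — descendants of N7 are {N1, N2, N4, N8}; none are in {N6}.
Condition 2 (every backdoor path blocked by {N6}):
  P1: blocked at chain node N6 ∈ conditioning set.
  P2: blocked at chain node N6 ∈ conditioning set.
  P3: open — no interior node is in the conditioning set.
{N6} does not satisfy the backdoor criterion.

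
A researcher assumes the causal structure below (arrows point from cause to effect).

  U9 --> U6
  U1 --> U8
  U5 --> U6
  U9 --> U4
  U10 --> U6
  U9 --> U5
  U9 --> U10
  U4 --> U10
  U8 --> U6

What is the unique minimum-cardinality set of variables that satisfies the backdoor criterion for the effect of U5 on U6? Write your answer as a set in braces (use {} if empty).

{U9}

Variables eligible for adjustment (non-descendants of U5, excluding U5 and U6): {U1, U10, U4, U8, U9}.
Backdoor paths from U5 to U6:
  P1: U5 <- U9 -> U4 -> U10 -> U6
  P2: U5 <- U9 -> U10 -> U6
  P3: U5 <- U9 -> U6
The empty set is not sufficient: P1 (U5 <- U9 -> U4 -> U10 -> U6) has no collider blocking it and no conditioned non-collider, so it is open.
Try {U9}:
  P1: blocked at fork node U9 ∈ conditioning set.
  P2: blocked at fork node U9 ∈ conditioning set.
  P3: blocked at fork node U9 ∈ conditioning set.
{U9} contains no descendant of U5 and blocks every backdoor path.
No other singleton works — e.g. {U4} leaves P2 open — so {U9} is the unique smallest valid adjustment set.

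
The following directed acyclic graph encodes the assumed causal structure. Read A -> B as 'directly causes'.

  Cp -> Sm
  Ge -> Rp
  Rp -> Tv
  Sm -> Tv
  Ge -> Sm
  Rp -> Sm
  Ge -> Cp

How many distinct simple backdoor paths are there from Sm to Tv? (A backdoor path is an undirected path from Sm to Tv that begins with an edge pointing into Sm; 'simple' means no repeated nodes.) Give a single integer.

3

A backdoor path from Sm to Tv is any simple undirected path whose first edge points into Sm (i.e. leaves Sm via a parent).
Parents of Sm: {Cp, Ge, Rp}.
Enumerating:
  P1: Sm <- Ge -> Rp -> Tv
  P2: Sm <- Cp <- Ge -> Rp -> Tv
  P3: Sm <- Rp -> Tv
That exhausts the simple backdoor paths. Count: 3.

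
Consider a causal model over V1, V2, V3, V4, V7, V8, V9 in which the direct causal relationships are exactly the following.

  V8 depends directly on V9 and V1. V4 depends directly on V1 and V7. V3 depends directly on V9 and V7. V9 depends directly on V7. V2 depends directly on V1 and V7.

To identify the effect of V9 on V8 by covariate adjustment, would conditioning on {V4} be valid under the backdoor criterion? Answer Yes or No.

No

Backdoor paths from V9 to V8 (paths whose first edge points into V9):
  P1: V9 <- V7 -> V2 <- V1 -> V8
  P2: V9 <- V7 -> V4 <- V1 -> V8
Condition 1 (no descendant of V9 in the set): holds — descendants of V9 are {V3, V8}; none are in {V4}.
Condition 2 (every backdoor path blocked by {V4}):
  P1: blocked at collider V2 (neither it nor any descendant is in the conditioning set).
  P2: open — collider(s) V4 are conditioned on (or have a conditioned descendant) and no non-collider on the path is in the set.
{V4} does not satisfy the backdoor criterion.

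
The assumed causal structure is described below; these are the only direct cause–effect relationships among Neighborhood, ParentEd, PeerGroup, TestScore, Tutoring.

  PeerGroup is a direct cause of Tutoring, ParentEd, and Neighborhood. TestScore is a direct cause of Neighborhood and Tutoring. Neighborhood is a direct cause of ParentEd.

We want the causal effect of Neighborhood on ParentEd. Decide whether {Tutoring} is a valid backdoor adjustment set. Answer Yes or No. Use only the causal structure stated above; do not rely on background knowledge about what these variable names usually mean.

Backdoor paths from Neighborhood to ParentEd (paths whose first edge points into Neighborhood):
  P1: Neighborhood <- TestScore -> Tutoring <- PeerGroup -> ParentEd
  P2: Neighborhood <- PeerGroup -> ParentEd
Condition 1 (no descendant of Neighborhood in the set): holds — descendants of Neighborhood are {ParentEd}; none are in {Tutoring}.
Condition 2 (every backdoor path blocked by {Tutoring}):
  P1: open — collider(s) Tutoring are conditioned on (or have a conditioned descendant) and no non-collider on the path is in the set.
  P2: open — no interior node is in the conditioning set.
{Tutoring} does not satisfy the backdoor criterion.

No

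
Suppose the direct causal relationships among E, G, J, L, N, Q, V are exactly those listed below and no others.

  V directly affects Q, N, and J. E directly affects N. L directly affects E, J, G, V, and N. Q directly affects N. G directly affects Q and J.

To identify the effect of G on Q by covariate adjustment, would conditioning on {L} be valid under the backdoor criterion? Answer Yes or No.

Yes

Backdoor paths from G to Q (paths whose first edge points into G):
  P1: G <- L -> E -> N <- V -> Q
  P2: G <- L -> E -> N <- Q
  P3: G <- L -> V -> Q
  P4: G <- L -> V -> N <- Q
  P5: G <- L -> J <- V -> Q
  P6: G <- L -> J <- V -> N <- Q
  P7: G <- L -> N <- V -> Q
  P8: G <- L -> N <- Q
Condition 1 (no descendant of G in the set): holds — descendants of G are {J, N, Q}; none are in {L}.
Condition 2 (every backdoor path blocked by {L}):
  P1: blocked at fork node L ∈ conditioning set.
  P2: blocked at fork node L ∈ conditioning set.
  P3: blocked at fork node L ∈ conditioning set.
  P4: blocked at fork node L ∈ conditioning set.
  P5: blocked at fork node L ∈ conditioning set.
  P6: blocked at fork node L ∈ conditioning set.
  P7: blocked at fork node L ∈ conditioning set.
  P8: blocked at fork node L ∈ conditioning set.
{L} satisfies the backdoor criterion.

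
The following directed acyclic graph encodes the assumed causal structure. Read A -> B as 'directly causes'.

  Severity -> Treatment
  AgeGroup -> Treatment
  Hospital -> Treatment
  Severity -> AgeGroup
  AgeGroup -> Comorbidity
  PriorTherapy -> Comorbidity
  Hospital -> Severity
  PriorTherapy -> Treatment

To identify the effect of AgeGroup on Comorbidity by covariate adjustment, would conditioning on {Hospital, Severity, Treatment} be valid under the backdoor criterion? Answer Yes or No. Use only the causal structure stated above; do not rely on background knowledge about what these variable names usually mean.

No

Backdoor paths from AgeGroup to Comorbidity (paths whose first edge points into AgeGroup):
  P1: AgeGroup <- Severity <- Hospital -> Treatment <- PriorTherapy -> Comorbidity
  P2: AgeGroup <- Severity -> Treatment <- PriorTherapy -> Comorbidity
Condition 1 (no descendant of AgeGroup in the set): FAILS — Treatment is a descendant of AgeGroup.
Condition 2 (every backdoor path blocked by {Hospital, Severity, Treatment}):
  P1: blocked at chain node Severity ∈ conditioning set.
  P2: blocked at fork node Severity ∈ conditioning set.
{Hospital, Severity, Treatment} does not satisfy the backdoor criterion.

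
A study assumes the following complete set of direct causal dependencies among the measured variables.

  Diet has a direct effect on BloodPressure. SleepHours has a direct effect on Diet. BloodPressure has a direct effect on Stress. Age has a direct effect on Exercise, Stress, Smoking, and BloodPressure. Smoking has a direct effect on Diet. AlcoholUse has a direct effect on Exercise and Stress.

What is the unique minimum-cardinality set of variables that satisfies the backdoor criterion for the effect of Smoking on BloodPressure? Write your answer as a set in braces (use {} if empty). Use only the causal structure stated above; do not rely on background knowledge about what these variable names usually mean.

{Age}

Variables eligible for adjustment (non-descendants of Smoking, excluding Smoking and BloodPressure): {Age, AlcoholUse, Exercise, SleepHours}.
Backdoor paths from Smoking to BloodPressure:
  P1: Smoking <- Age -> Exercise <- AlcoholUse -> Stress <- BloodPressure
  P2: Smoking <- Age -> BloodPressure
  P3: Smoking <- Age -> Stress <- BloodPressure
The empty set is not sufficient: P2 (Smoking <- Age -> BloodPressure) has no collider blocking it and no conditioned non-collider, so it is open.
Try {Age}:
  P1: blocked at fork node Age ∈ conditioning set.
  P2: blocked at fork node Age ∈ conditioning set.
  P3: blocked at fork node Age ∈ conditioning set.
{Age} contains no descendant of Smoking and blocks every backdoor path.
No other singleton works — e.g. {AlcoholUse} leaves P2 open — so {Age} is the unique smallest valid adjustment set.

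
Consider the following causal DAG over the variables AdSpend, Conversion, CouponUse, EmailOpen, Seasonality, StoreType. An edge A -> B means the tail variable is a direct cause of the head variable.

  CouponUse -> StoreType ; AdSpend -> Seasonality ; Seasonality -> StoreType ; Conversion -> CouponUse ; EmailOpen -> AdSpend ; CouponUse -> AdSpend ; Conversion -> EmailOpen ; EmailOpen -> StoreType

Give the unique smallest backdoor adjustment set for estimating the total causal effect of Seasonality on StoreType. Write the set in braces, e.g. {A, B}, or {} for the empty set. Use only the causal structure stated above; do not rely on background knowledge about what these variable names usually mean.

Variables eligible for adjustment (non-descendants of Seasonality, excluding Seasonality and StoreType): {AdSpend, Conversion, CouponUse, EmailOpen}.
Backdoor paths from Seasonality to StoreType:
  P1: Seasonality <- AdSpend <- CouponUse <- Conversion -> EmailOpen -> StoreType
  P2: Seasonality <- AdSpend <- CouponUse -> StoreType
  P3: Seasonality <- AdSpend <- EmailOpen <- Conversion -> CouponUse -> StoreType
  P4: Seasonality <- AdSpend <- EmailOpen -> StoreType
The empty set is not sufficient: P1 (Seasonality <- AdSpend <- CouponUse <- Conversion -> EmailOpen -> StoreType) has no collider blocking it and no conditioned non-collider, so it is open.
Try {AdSpend}:
  P1: blocked at chain node AdSpend ∈ conditioning set.
  P2: blocked at chain node AdSpend ∈ conditioning set.
  P3: blocked at chain node AdSpend ∈ conditioning set.
  P4: blocked at chain node AdSpend ∈ conditioning set.
{AdSpend} contains no descendant of Seasonality and blocks every backdoor path.
No other singleton works — e.g. {Conversion} leaves P2 open — so {AdSpend} is the unique smallest valid adjustment set.

{AdSpend}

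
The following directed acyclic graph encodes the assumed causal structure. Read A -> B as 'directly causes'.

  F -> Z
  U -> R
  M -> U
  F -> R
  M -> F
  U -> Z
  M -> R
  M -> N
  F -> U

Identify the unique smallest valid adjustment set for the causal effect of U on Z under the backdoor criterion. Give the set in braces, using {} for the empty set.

{F}

Variables eligible for adjustment (non-descendants of U, excluding U and Z): {F, M, N}.
Backdoor paths from U to Z:
  P1: U <- M -> F -> Z
  P2: U <- M -> R <- F -> Z
  P3: U <- F -> Z
The empty set is not sufficient: P1 (U <- M -> F -> Z) has no collider blocking it and no conditioned non-collider, so it is open.
Try {F}:
  P1: blocked at chain node F ∈ conditioning set.
  P2: blocked at collider R (neither it nor any descendant is in the conditioning set).
  P3: blocked at fork node F ∈ conditioning set.
{F} contains no descendant of U and blocks every backdoor path.
No other singleton works — e.g. {M} leaves P3 open — so {F} is the unique smallest valid adjustment set.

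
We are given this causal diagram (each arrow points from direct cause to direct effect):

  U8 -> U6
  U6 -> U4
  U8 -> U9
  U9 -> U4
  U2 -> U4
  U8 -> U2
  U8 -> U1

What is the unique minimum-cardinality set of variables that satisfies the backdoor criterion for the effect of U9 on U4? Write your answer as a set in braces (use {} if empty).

{U8}

Variables eligible for adjustment (non-descendants of U9, excluding U9 and U4): {U1, U2, U6, U8}.
Backdoor paths from U9 to U4:
  P1: U9 <- U8 -> U2 -> U4
  P2: U9 <- U8 -> U6 -> U4
The empty set is not sufficient: P1 (U9 <- U8 -> U2 -> U4) has no collider blocking it and no conditioned non-collider, so it is open.
Try {U8}:
  P1: blocked at fork node U8 ∈ conditioning set.
  P2: blocked at fork node U8 ∈ conditioning set.
{U8} contains no descendant of U9 and blocks every backdoor path.
No other singleton works — e.g. {U1} leaves P1 open — so {U8} is the unique smallest valid adjustment set.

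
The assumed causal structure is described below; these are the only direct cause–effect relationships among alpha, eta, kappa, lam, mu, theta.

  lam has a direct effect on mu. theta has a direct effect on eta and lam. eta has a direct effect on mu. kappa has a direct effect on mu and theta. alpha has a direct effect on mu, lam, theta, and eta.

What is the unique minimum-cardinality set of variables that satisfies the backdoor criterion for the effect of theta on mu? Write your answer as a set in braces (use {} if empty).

Variables eligible for adjustment (non-descendants of theta, excluding theta and mu): {alpha, kappa}.
Backdoor paths from theta to mu:
  P1: theta <- kappa -> mu
  P2: theta <- alpha -> lam -> mu
  P3: theta <- alpha -> eta -> mu
  P4: theta <- alpha -> mu
The empty set is not sufficient: P1 (theta <- kappa -> mu) has no collider blocking it and no conditioned non-collider, so it is open.
Try {alpha, kappa}:
  P1: blocked at fork node kappa ∈ conditioning set.
  P2: blocked at fork node alpha ∈ conditioning set.
  P3: blocked at fork node alpha ∈ conditioning set.
  P4: blocked at fork node alpha ∈ conditioning set.
{alpha, kappa} contains no descendant of theta and blocks every backdoor path.
Every element of {alpha, kappa} is needed (dropping alpha leaves P2 open; dropping kappa leaves P1 open), so no proper subset is valid.
Among all size-2 subsets of the eligible variables, only {alpha, kappa} blocks every backdoor path, so it is the unique smallest valid adjustment set.

{alpha, kappa}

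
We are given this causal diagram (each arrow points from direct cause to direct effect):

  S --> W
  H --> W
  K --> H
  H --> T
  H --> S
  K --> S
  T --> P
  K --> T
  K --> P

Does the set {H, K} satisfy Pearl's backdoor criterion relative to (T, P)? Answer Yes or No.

Yes

Backdoor paths from T to P (paths whose first edge points into T):
  P1: T <- K -> P
  P2: T <- H <- K -> P
  P3: T <- H -> S <- K -> P
  P4: T <- H -> W <- S <- K -> P
Condition 1 (no descendant of T in the set): holds — descendants of T are {P}; none are in {H, K}.
Condition 2 (every backdoor path blocked by {H, K}):
  P1: blocked at fork node K ∈ conditioning set.
  P2: blocked at chain node H ∈ conditioning set.
  P3: blocked at fork node H ∈ conditioning set.
  P4: blocked at fork node H ∈ conditioning set.
{H, K} satisfies the backdoor criterion.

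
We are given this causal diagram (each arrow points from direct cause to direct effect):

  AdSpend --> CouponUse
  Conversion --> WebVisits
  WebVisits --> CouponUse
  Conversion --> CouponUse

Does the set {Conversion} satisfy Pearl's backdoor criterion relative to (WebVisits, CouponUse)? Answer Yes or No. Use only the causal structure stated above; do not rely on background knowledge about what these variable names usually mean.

Yes

Backdoor paths from WebVisits to CouponUse (paths whose first edge points into WebVisits):
  P1: WebVisits <- Conversion -> CouponUse
Condition 1 (no descendant of WebVisits in the set): holds — descendants of WebVisits are {CouponUse}; none are in {Conversion}.
Condition 2 (every backdoor path blocked by {Conversion}):
  P1: blocked at fork node Conversion ∈ conditioning set.
{Conversion} satisfies the backdoor criterion.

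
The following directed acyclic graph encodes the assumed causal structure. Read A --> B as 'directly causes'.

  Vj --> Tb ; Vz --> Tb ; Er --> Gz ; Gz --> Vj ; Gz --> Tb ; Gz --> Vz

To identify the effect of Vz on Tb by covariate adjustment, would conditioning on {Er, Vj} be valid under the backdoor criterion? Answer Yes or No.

No

Backdoor paths from Vz to Tb (paths whose first edge points into Vz):
  P1: Vz <- Gz -> Vj -> Tb
  P2: Vz <- Gz -> Tb
Condition 1 (no descendant of Vz in the set): holds — descendants of Vz are {Tb}; none are in {Er, Vj}.
Condition 2 (every backdoor path blocked by {Er, Vj}):
  P1: blocked at chain node Vj ∈ conditioning set.
  P2: open — no interior node is in the conditioning set.
{Er, Vj} does not satisfy the backdoor criterion.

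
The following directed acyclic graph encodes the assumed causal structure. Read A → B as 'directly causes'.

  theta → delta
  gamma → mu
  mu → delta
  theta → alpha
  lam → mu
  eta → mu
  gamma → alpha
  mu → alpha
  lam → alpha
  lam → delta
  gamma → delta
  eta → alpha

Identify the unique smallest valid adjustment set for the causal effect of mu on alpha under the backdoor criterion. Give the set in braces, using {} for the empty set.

Variables eligible for adjustment (non-descendants of mu, excluding mu and alpha): {eta, gamma, lam, theta}.
Backdoor paths from mu to alpha:
  P1: mu <- lam -> delta <- gamma -> alpha
  P2: mu <- lam -> delta <- theta -> alpha
  P3: mu <- lam -> alpha
  P4: mu <- gamma -> delta <- lam -> alpha
  P5: mu <- gamma -> delta <- theta -> alpha
  P6: mu <- gamma -> alpha
  P7: mu <- eta -> alpha
The empty set is not sufficient: P3 (mu <- lam -> alpha) has no collider blocking it and no conditioned non-collider, so it is open.
Try {eta, gamma, lam}:
  P1: blocked at fork node lam ∈ conditioning set.
  P2: blocked at fork node lam ∈ conditioning set.
  P3: blocked at fork node lam ∈ conditioning set.
  P4: blocked at fork node gamma ∈ conditioning set.
  P5: blocked at fork node gamma ∈ conditioning set.
  P6: blocked at fork node gamma ∈ conditioning set.
  P7: blocked at fork node eta ∈ conditioning set.
{eta, gamma, lam} contains no descendant of mu and blocks every backdoor path.
Every element of {eta, gamma, lam} is needed (dropping eta leaves P7 open; dropping gamma leaves P6 open; dropping lam leaves P3 open), so no proper subset is valid.
Among all size-3 subsets of the eligible variables, only {eta, gamma, lam} blocks every backdoor path, so it is the unique smallest valid adjustment set.

{eta, gamma, lam}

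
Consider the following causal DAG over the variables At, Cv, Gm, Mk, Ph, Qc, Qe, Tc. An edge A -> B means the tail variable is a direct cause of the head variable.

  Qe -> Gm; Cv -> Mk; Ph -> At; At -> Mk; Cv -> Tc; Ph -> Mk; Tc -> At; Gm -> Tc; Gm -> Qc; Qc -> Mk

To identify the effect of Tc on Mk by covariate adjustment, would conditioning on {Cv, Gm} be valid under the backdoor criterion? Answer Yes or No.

Backdoor paths from Tc to Mk (paths whose first edge points into Tc):
  P1: Tc <- Gm -> Qc -> Mk
  P2: Tc <- Cv -> Mk
Condition 1 (no descendant of Tc in the set): holds — descendants of Tc are {At, Mk}; none are in {Cv, Gm}.
Condition 2 (every backdoor path blocked by {Cv, Gm}):
  P1: blocked at fork node Gm ∈ conditioning set.
  P2: blocked at fork node Cv ∈ conditioning set.
{Cv, Gm} satisfies the backdoor criterion.

Yes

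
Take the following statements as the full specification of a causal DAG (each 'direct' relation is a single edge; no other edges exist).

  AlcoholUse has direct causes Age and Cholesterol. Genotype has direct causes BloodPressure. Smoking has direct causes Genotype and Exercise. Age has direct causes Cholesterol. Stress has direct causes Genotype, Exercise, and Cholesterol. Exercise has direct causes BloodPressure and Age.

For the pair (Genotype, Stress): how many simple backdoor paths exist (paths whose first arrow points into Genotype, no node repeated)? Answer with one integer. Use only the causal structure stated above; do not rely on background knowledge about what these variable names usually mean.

A backdoor path from Genotype to Stress is any simple undirected path whose first edge points into Genotype (i.e. leaves Genotype via a parent).
Parents of Genotype: {BloodPressure}.
Enumerating:
  P1: Genotype <- BloodPressure -> Exercise <- Age <- Cholesterol -> Stress
  P2: Genotype <- BloodPressure -> Exercise <- Age -> AlcoholUse <- Cholesterol -> Stress
  P3: Genotype <- BloodPressure -> Exercise -> Stress
That exhausts the simple backdoor paths. Count: 3.

3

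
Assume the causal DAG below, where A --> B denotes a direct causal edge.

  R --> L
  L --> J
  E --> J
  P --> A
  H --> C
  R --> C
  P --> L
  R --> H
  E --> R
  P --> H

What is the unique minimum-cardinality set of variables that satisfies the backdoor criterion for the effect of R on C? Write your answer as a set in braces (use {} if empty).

{}

Variables eligible for adjustment (non-descendants of R, excluding R and C): {A, E, P}.
Backdoor paths from R to C:
  P1: R <- E -> J <- L <- P -> H -> C
Each backdoor path contains an unconditioned collider, so every path is already blocked with the empty conditioning set:
  P1: blocked at collider J (neither it nor any descendant is in the conditioning set).
The empty set is therefore the unique smallest valid set.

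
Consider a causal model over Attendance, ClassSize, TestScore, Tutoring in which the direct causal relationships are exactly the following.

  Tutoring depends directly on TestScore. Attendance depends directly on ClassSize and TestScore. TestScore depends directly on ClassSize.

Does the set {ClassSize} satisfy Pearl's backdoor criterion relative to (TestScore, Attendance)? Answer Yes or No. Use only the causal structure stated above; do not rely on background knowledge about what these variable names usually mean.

Backdoor paths from TestScore to Attendance (paths whose first edge points into TestScore):
  P1: TestScore <- ClassSize -> Attendance
Condition 1 (no descendant of TestScore in the set): holds — descendants of TestScore are {Attendance, Tutoring}; none are in {ClassSize}.
Condition 2 (every backdoor path blocked by {ClassSize}):
  P1: blocked at fork node ClassSize ∈ conditioning set.
{ClassSize} satisfies the backdoor criterion.

Yes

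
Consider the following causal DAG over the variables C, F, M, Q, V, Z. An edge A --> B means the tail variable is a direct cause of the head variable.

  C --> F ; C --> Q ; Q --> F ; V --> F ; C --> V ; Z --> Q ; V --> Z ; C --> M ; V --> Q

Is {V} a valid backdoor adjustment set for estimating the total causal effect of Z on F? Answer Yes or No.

Yes

Backdoor paths from Z to F (paths whose first edge points into Z):
  P1: Z <- V <- C -> Q -> F
  P2: Z <- V <- C -> F
  P3: Z <- V -> Q <- C -> F
  P4: Z <- V -> Q -> F
  P5: Z <- V -> F
Condition 1 (no descendant of Z in the set): holds — descendants of Z are {F, Q}; none are in {V}.
Condition 2 (every backdoor path blocked by {V}):
  P1: blocked at chain node V ∈ conditioning set.
  P2: blocked at chain node V ∈ conditioning set.
  P3: blocked at fork node V ∈ conditioning set.
  P4: blocked at fork node V ∈ conditioning set.
  P5: blocked at fork node V ∈ conditioning set.
{V} satisfies the backdoor criterion.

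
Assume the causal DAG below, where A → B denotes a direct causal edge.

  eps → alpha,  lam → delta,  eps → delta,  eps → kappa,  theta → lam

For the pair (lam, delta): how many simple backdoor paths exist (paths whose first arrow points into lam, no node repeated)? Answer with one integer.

0

A backdoor path from lam to delta is any simple undirected path whose first edge points into lam (i.e. leaves lam via a parent).
Parents of lam: {theta}.
No simple path from any parent of lam reaches delta without revisiting lam, so there are no backdoor paths.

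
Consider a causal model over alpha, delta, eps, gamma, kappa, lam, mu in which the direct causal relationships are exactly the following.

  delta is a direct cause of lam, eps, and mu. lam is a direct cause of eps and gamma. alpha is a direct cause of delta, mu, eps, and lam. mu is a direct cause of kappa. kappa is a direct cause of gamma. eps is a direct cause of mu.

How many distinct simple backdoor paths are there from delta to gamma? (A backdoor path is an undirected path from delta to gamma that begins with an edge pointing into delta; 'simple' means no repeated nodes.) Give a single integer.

A backdoor path from delta to gamma is any simple undirected path whose first edge points into delta (i.e. leaves delta via a parent).
Parents of delta: {alpha}.
Enumerating:
  P1: delta <- alpha -> lam -> eps -> mu -> kappa -> gamma
  P2: delta <- alpha -> lam -> gamma
  P3: delta <- alpha -> eps <- lam -> gamma
  P4: delta <- alpha -> eps -> mu -> kappa -> gamma
  P5: delta <- alpha -> mu <- eps <- lam -> gamma
  P6: delta <- alpha -> mu -> kappa -> gamma
That exhausts the simple backdoor paths. Count: 6.

6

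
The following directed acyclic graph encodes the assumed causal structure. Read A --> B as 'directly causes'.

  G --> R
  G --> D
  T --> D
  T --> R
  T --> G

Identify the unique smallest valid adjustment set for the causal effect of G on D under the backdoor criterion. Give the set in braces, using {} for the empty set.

{T}

Variables eligible for adjustment (non-descendants of G, excluding G and D): {T}.
Backdoor paths from G to D:
  P1: G <- T -> D
The empty set is not sufficient: P1 (G <- T -> D) has no collider blocking it and no conditioned non-collider, so it is open.
Try {T}:
  P1: blocked at fork node T ∈ conditioning set.
{T} contains no descendant of G and blocks every backdoor path.
{T} is the unique smallest valid adjustment set.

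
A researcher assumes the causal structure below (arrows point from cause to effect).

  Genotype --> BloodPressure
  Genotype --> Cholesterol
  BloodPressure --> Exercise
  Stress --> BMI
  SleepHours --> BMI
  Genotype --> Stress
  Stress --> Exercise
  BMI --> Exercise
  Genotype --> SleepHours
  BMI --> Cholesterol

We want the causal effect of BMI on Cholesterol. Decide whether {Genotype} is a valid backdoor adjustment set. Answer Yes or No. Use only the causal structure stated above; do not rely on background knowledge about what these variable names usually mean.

Backdoor paths from BMI to Cholesterol (paths whose first edge points into BMI):
  P1: BMI <- Stress <- Genotype -> Cholesterol
  P2: BMI <- Stress -> Exercise <- BloodPressure <- Genotype -> Cholesterol
  P3: BMI <- SleepHours <- Genotype -> Cholesterol
Condition 1 (no descendant of BMI in the set): holds — descendants of BMI are {Cholesterol, Exercise}; none are in {Genotype}.
Condition 2 (every backdoor path blocked by {Genotype}):
  P1: blocked at fork node Genotype ∈ conditioning set.
  P2: blocked at collider Exercise (neither it nor any descendant is in the conditioning set).
  P3: blocked at fork node Genotype ∈ conditioning set.
{Genotype} satisfies the backdoor criterion.

Yes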